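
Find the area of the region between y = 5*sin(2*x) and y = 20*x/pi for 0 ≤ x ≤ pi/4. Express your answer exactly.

5/2 - 5*pi/8

On [0, pi/4], (5*sin(2*x)) - (20*x/pi) = -20*x/pi + 5*sin(2*x) is ≥ 0 throughout, so the area is a single integral of |-20*x/pi + 5*sin(2*x)|.
∫[0,pi/4] (-20*x/pi + 5*sin(2*x)) dx = 5/2 - 5*pi/8.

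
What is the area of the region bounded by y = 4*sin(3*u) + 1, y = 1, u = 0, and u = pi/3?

On [0, pi/3], (4*sin(3*u) + 1) - (1) = 4*sin(3*u) is ≥ 0 throughout, so the area is a single integral of |4*sin(3*u)|.
∫[0,pi/3] (4*sin(3*u)) du = 8/3.

8/3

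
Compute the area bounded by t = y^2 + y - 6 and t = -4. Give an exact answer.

Both boundary curves give t as a function of y, so integrate with respect to y. Setting them equal: y^2 + y - 2 = 0, i.e. (y - 1)*(y + 2) = 0, so they meet at y = -2, 1.
For y in [-2, 1], t = y^2 + y - 6 is on the left; area = ∫[-2,1] (-(y^2 + y - 2)) dy = 9/2.

9/2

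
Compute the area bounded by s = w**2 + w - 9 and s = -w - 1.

Both boundary curves give s as a function of w, so integrate with respect to w. Setting them equal: w**2 + 2*w - 8 = 0, i.e. (w - 2)*(w + 4) = 0, so they meet at w = -4, 2.
For w in [-4, 2], s = w**2 + w - 9 is on the left; area = ∫[-4,2] (-(w**2 + 2*w - 8)) dw = 36.

36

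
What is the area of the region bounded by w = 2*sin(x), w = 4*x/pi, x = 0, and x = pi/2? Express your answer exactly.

2 - pi/2

On [0, pi/2], (2*sin(x)) - (4*x/pi) = -4*x/pi + 2*sin(x) is ≥ 0 throughout, so the area is a single integral of |-4*x/pi + 2*sin(x)|.
∫[0,pi/2] (-4*x/pi + 2*sin(x)) dx = 2 - pi/2.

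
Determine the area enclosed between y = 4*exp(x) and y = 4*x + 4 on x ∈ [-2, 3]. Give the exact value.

On [-2, 3], (4*exp(x)) - (4*x + 4) = -4*x + 4*exp(x) - 4 is ≥ 0 throughout, so the area is a single integral of |-4*x + 4*exp(x) - 4|.
∫[-2,3] (-4*x + 4*exp(x) - 4) dx = -30 - 4*exp(-2) + 4*exp(3).

-30 - 4*exp(-2) + 4*exp(3)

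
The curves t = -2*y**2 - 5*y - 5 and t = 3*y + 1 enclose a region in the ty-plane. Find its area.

8/3

Both boundary curves give t as a function of y, so integrate with respect to y. Setting them equal: -2*y**2 - 8*y - 6 = 0, i.e. -2*(y + 1)*(y + 3) = 0, so they meet at y = -3, -1.
For y in [-3, -1], t = -2*y**2 - 5*y - 5 is on the right; area = ∫[-3,-1] (-2*y**2 - 8*y - 6) dy = 8/3.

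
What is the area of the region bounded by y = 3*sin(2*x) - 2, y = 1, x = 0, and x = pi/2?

On [0, pi/2], (3*sin(2*x) - 2) - (1) = 3*sin(2*x) - 3 is ≤ 0 throughout, so the area is a single integral of |3*sin(2*x) - 3|.
∫[0,pi/2] (3*sin(2*x) - 3) dx = 3 - 3*pi/2; the area of that piece is -3 + 3*pi/2.

-3 + 3*pi/2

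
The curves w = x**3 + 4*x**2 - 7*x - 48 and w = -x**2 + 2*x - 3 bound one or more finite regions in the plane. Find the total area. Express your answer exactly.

Set the curves equal: x**3 + 4*x**2 - 7*x - 48 = -x**2 + 2*x - 3, so x**3 + 5*x**2 - 9*x - 45 = 0, which factors as (x - 3)*(x + 3)*(x + 5) = 0. The curves meet at x = -5, -3, 3.
On [-5, -3], w = x**3 + 4*x**2 - 7*x - 48 is on top; that piece has area ∫[-5,-3] (x**3 + 5*x**2 - 9*x - 45) dx = 28/3.
On [-3, 3], w = -x**2 + 2*x - 3 is on top; that piece has area ∫[-3,3] (-(x**3 + 5*x**2 - 9*x - 45)) dx = 180.
Total enclosed area = 28/3 + 180 = 568/3.

568/3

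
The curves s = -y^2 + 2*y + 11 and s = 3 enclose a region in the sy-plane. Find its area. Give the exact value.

36

Both boundary curves give s as a function of y, so integrate with respect to y. Setting them equal: -y^2 + 2*y + 8 = 0, i.e. -(y - 4)*(y + 2) = 0, so they meet at y = -2, 4.
For y in [-2, 4], s = -y^2 + 2*y + 11 is on the right; area = ∫[-2,4] (-y^2 + 2*y + 8) dy = 36.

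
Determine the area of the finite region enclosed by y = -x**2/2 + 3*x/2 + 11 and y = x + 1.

243/4

Set the curves equal: -x**2/2 + 3*x/2 + 11 = x + 1, so -x**2/2 + x/2 + 10 = 0, which factors as -(x - 5)*(x + 4)/2 = 0. The curves meet at x = -4, 5.
On [-4, 5], y = -x**2/2 + 3*x/2 + 11 is on top; that piece has area ∫[-4,5] (-x**2/2 + x/2 + 10) dx = 243/4.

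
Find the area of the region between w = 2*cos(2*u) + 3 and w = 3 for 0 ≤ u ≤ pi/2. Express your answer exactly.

The difference (2*cos(2*u) + 3) - (3) = 2*cos(2*u) changes sign at u = pi/4 inside [0, pi/2], so split the integral there.
∫[0,pi/4] (2*cos(2*u)) du = 1.
∫[pi/4,pi/2] (2*cos(2*u)) du = -1; the area of that piece is 1.
Total area = 1 + 1 = 2.

2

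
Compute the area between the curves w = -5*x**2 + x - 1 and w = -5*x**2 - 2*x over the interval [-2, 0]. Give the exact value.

On [-2, 0], (-5*x**2 + x - 1) - (-5*x**2 - 2*x) = 3*x - 1 is ≤ 0 throughout, so the area is a single integral of |3*x - 1|.
∫[-2,0] (3*x - 1) dx = -8; the area of that piece is 8.

8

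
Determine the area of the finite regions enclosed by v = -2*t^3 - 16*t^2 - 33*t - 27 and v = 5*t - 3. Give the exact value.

Set the curves equal: -2*t^3 - 16*t^2 - 33*t - 27 = 5*t - 3, so -2*t^3 - 16*t^2 - 38*t - 24 = 0, which factors as -2*(t + 1)*(t + 3)*(t + 4) = 0. The curves meet at t = -4, -3, -1.
On [-4, -3], v = 5*t - 3 is on top; that piece has area ∫[-4,-3] (-(-2*t^3 - 16*t^2 - 38*t - 24)) dt = 5/6.
On [-3, -1], v = -2*t^3 - 16*t^2 - 33*t - 27 is on top; that piece has area ∫[-3,-1] (-2*t^3 - 16*t^2 - 38*t - 24) dt = 16/3.
Total enclosed area = 5/6 + 16/3 = 37/6.

37/6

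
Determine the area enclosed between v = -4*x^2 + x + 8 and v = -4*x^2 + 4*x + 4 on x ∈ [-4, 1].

On [-4, 1], (-4*x^2 + x + 8) - (-4*x^2 + 4*x + 4) = -3*x + 4 is ≥ 0 throughout, so the area is a single integral of |-3*x + 4|.
∫[-4,1] (-3*x + 4) dx = 85/2.

85/2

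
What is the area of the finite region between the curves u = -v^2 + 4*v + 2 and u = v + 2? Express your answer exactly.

Both boundary curves give u as a function of v, so integrate with respect to v. Setting them equal: -v^2 + 3*v = 0, i.e. -v*(v - 3) = 0, so they meet at v = 0, 3.
For v in [0, 3], u = -v^2 + 4*v + 2 is on the right; area = ∫[0,3] (-v^2 + 3*v) dv = 9/2.

9/2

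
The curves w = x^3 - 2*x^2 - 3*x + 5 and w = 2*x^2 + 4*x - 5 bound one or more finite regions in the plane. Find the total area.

Set the curves equal: x^3 - 2*x^2 - 3*x + 5 = 2*x^2 + 4*x - 5, so x^3 - 4*x^2 - 7*x + 10 = 0, which factors as (x - 5)*(x - 1)*(x + 2) = 0. The curves meet at x = -2, 1, 5.
On [-2, 1], w = x^3 - 2*x^2 - 3*x + 5 is on top; that piece has area ∫[-2,1] (x^3 - 4*x^2 - 7*x + 10) dx = 99/4.
On [1, 5], w = 2*x^2 + 4*x - 5 is on top; that piece has area ∫[1,5] (-(x^3 - 4*x^2 - 7*x + 10)) dx = 160/3.
Total enclosed area = 99/4 + 160/3 = 937/12.

937/12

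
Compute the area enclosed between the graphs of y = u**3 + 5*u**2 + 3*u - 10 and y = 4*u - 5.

148/3

Set the curves equal: u**3 + 5*u**2 + 3*u - 10 = 4*u - 5, so u**3 + 5*u**2 - u - 5 = 0, which factors as (u - 1)*(u + 1)*(u + 5) = 0. The curves meet at u = -5, -1, 1.
On [-5, -1], y = u**3 + 5*u**2 + 3*u - 10 is on top; that piece has area ∫[-5,-1] (u**3 + 5*u**2 - u - 5) du = 128/3.
On [-1, 1], y = 4*u - 5 is on top; that piece has area ∫[-1,1] (-(u**3 + 5*u**2 - u - 5)) du = 20/3.
Total enclosed area = 128/3 + 20/3 = 148/3.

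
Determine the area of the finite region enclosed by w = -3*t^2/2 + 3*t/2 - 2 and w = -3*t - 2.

27/4

Set the curves equal: -3*t^2/2 + 3*t/2 - 2 = -3*t - 2, so -3*t^2/2 + 9*t/2 = 0, which factors as -3*t*(t - 3)/2 = 0. The curves meet at t = 0, 3.
On [0, 3], w = -3*t^2/2 + 3*t/2 - 2 is on top; that piece has area ∫[0,3] (-3*t^2/2 + 9*t/2) dt = 27/4.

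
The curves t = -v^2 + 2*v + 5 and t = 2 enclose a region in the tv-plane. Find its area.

32/3

Both boundary curves give t as a function of v, so integrate with respect to v. Setting them equal: -v^2 + 2*v + 3 = 0, i.e. -(v - 3)*(v + 1) = 0, so they meet at v = -1, 3.
For v in [-1, 3], t = -v^2 + 2*v + 5 is on the right; area = ∫[-1,3] (-v^2 + 2*v + 3) dv = 32/3.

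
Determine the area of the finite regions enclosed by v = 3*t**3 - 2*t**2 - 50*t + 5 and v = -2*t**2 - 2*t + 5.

Set the curves equal: 3*t**3 - 2*t**2 - 50*t + 5 = -2*t**2 - 2*t + 5, so 3*t**3 - 48*t = 0, which factors as 3*t*(t - 4)*(t + 4) = 0. The curves meet at t = -4, 0, 4.
On [-4, 0], v = 3*t**3 - 2*t**2 - 50*t + 5 is on top; that piece has area ∫[-4,0] (3*t**3 - 48*t) dt = 192.
On [0, 4], v = -2*t**2 - 2*t + 5 is on top; that piece has area ∫[0,4] (-(3*t**3 - 48*t)) dt = 192.
Total enclosed area = 192 + 192 = 384.

384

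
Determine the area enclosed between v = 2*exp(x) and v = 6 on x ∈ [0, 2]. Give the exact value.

-22 + 12*log(3) + 2*exp(2)

The difference (2*exp(x)) - (6) = 2*exp(x) - 6 changes sign at x = log(3) inside [0, 2], so split the integral there.
∫[0,log(3)] (2*exp(x) - 6) dx = 4 - log(729); the area of that piece is -4 + log(729).
∫[log(3),2] (2*exp(x) - 6) dx = -18 + 6*log(3) + 2*exp(2).
Total area = (-4 + log(729)) + (-18 + 6*log(3) + 2*exp(2)) = -22 + 12*log(3) + 2*exp(2).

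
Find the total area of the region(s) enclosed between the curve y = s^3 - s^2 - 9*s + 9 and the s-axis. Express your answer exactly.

148/3

The curve meets the s-axis where s^3 - s^2 - 9*s + 9 = 0, i.e. (s - 3)*(s - 1)*(s + 3) = 0, at s = -3, 1, 3.
On [-3, 1] the curve lies above the axis; ∫[-3,1] (s^3 - s^2 - 9*s + 9) ds = 128/3, giving area 128/3.
On [1, 3] the curve lies below the axis; ∫[1,3] (s^3 - s^2 - 9*s + 9) ds = -20/3, giving area 20/3.
Total area = 128/3 + 20/3 = 148/3.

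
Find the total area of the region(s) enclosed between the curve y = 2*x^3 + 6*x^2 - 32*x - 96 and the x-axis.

517

The curve meets the x-axis where 2*x^3 + 6*x^2 - 32*x - 96 = 0, i.e. 2*(x - 4)*(x + 3)*(x + 4) = 0, at x = -4, -3, 4.
On [-4, -3] the curve lies above the axis; ∫[-4,-3] (2*x^3 + 6*x^2 - 32*x - 96) dx = 5/2, giving area 5/2.
On [-3, 4] the curve lies below the axis; ∫[-3,4] (2*x^3 + 6*x^2 - 32*x - 96) dx = -1029/2, giving area 1029/2.
Total area = 5/2 + 1029/2 = 517.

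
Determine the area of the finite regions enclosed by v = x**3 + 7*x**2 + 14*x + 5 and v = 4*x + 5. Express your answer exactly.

Set the curves equal: x**3 + 7*x**2 + 14*x + 5 = 4*x + 5, so x**3 + 7*x**2 + 10*x = 0, which factors as x*(x + 2)*(x + 5) = 0. The curves meet at x = -5, -2, 0.
On [-5, -2], v = x**3 + 7*x**2 + 14*x + 5 is on top; that piece has area ∫[-5,-2] (x**3 + 7*x**2 + 10*x) dx = 63/4.
On [-2, 0], v = 4*x + 5 is on top; that piece has area ∫[-2,0] (-(x**3 + 7*x**2 + 10*x)) dx = 16/3.
Total enclosed area = 63/4 + 16/3 = 253/12.

253/12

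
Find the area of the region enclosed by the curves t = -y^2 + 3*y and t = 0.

9/2

Both boundary curves give t as a function of y, so integrate with respect to y. Setting them equal: -y^2 + 3*y = 0, i.e. -y*(y - 3) = 0, so they meet at y = 0, 3.
For y in [0, 3], t = -y^2 + 3*y is on the right; area = ∫[0,3] (-y^2 + 3*y) dy = 9/2.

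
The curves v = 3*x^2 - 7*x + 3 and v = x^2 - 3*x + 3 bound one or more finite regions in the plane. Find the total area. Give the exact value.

Set the curves equal: 3*x^2 - 7*x + 3 = x^2 - 3*x + 3, so 2*x^2 - 4*x = 0, which factors as 2*x*(x - 2) = 0. The curves meet at x = 0, 2.
On [0, 2], v = x^2 - 3*x + 3 is on top; that piece has area ∫[0,2] (-(2*x^2 - 4*x)) dx = 8/3.

8/3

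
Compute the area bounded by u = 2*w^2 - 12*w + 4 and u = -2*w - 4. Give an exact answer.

9

Both boundary curves give u as a function of w, so integrate with respect to w. Setting them equal: 2*w^2 - 10*w + 8 = 0, i.e. 2*(w - 4)*(w - 1) = 0, so they meet at w = 1, 4.
For w in [1, 4], u = 2*w^2 - 12*w + 4 is on the left; area = ∫[1,4] (-(2*w^2 - 10*w + 8)) dw = 9.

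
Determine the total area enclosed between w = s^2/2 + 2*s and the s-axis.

The curve meets the s-axis where s^2/2 + 2*s = 0, i.e. s*(s + 4)/2 = 0, at s = -4, 0.
On [-4, 0] the curve lies below the axis; ∫[-4,0] (s^2/2 + 2*s) ds = -16/3, giving area 16/3.

16/3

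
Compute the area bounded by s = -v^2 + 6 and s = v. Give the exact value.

125/6

Both boundary curves give s as a function of v, so integrate with respect to v. Setting them equal: -v^2 - v + 6 = 0, i.e. -(v - 2)*(v + 3) = 0, so they meet at v = -3, 2.
For v in [-3, 2], s = -v^2 + 6 is on the right; area = ∫[-3,2] (-v^2 - v + 6) dv = 125/6.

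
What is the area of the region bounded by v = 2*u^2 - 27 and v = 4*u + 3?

512/3

Set the curves equal: 2*u^2 - 27 = 4*u + 3, so 2*u^2 - 4*u - 30 = 0, which factors as 2*(u - 5)*(u + 3) = 0. The curves meet at u = -3, 5.
On [-3, 5], v = 4*u + 3 is on top; that piece has area ∫[-3,5] (-(2*u^2 - 4*u - 30)) du = 512/3.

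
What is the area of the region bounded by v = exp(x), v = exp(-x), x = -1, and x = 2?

-4 + exp(-2) + exp(-1) + exp(1) + exp(2)

The difference (exp(x)) - (exp(-x)) = exp(x) - exp(-x) changes sign at x = 0 inside [-1, 2], so split the integral there.
∫[-1,0] (exp(x) - exp(-x)) dx = -exp(1) - exp(-1) + 2; the area of that piece is -2 + exp(-1) + exp(1).
∫[0,2] (exp(x) - exp(-x)) dx = -2 + exp(-2) + exp(2).
Total area = (-2 + exp(-1) + exp(1)) + (-2 + exp(-2) + exp(2)) = -4 + exp(-2) + exp(-1) + exp(1) + exp(2).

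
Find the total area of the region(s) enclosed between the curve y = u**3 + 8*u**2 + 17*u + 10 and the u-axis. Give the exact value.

The curve meets the u-axis where u**3 + 8*u**2 + 17*u + 10 = 0, i.e. (u + 1)*(u + 2)*(u + 5) = 0, at u = -5, -2, -1.
On [-5, -2] the curve lies above the axis; ∫[-5,-2] (u**3 + 8*u**2 + 17*u + 10) du = 45/4, giving area 45/4.
On [-2, -1] the curve lies below the axis; ∫[-2,-1] (u**3 + 8*u**2 + 17*u + 10) du = -7/12, giving area 7/12.
Total area = 45/4 + 7/12 = 71/6.

71/6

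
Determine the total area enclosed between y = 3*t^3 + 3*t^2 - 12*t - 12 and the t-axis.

71/2

The curve meets the t-axis where 3*t^3 + 3*t^2 - 12*t - 12 = 0, i.e. 3*(t - 2)*(t + 1)*(t + 2) = 0, at t = -2, -1, 2.
On [-2, -1] the curve lies above the axis; ∫[-2,-1] (3*t^3 + 3*t^2 - 12*t - 12) dt = 7/4, giving area 7/4.
On [-1, 2] the curve lies below the axis; ∫[-1,2] (3*t^3 + 3*t^2 - 12*t - 12) dt = -135/4, giving area 135/4.
Total area = 7/4 + 135/4 = 71/2.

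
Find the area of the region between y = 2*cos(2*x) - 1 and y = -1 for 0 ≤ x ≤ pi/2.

2

The difference (2*cos(2*x) - 1) - (-1) = 2*cos(2*x) changes sign at x = pi/4 inside [0, pi/2], so split the integral there.
∫[0,pi/4] (2*cos(2*x)) dx = 1.
∫[pi/4,pi/2] (2*cos(2*x)) dx = -1; the area of that piece is 1.
Total area = 1 + 1 = 2.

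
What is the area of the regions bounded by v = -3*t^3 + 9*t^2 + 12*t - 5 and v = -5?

Set the curves equal: -3*t^3 + 9*t^2 + 12*t - 5 = -5, so -3*t^3 + 9*t^2 + 12*t = 0, which factors as -3*t*(t - 4)*(t + 1) = 0. The curves meet at t = -1, 0, 4.
On [-1, 0], v = -5 is on top; that piece has area ∫[-1,0] (-(-3*t^3 + 9*t^2 + 12*t)) dt = 9/4.
On [0, 4], v = -3*t^3 + 9*t^2 + 12*t - 5 is on top; that piece has area ∫[0,4] (-3*t^3 + 9*t^2 + 12*t) dt = 96.
Total enclosed area = 9/4 + 96 = 393/4.

393/4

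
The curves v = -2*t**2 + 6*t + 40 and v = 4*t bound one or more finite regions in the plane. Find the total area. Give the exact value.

Set the curves equal: -2*t**2 + 6*t + 40 = 4*t, so -2*t**2 + 2*t + 40 = 0, which factors as -2*(t - 5)*(t + 4) = 0. The curves meet at t = -4, 5.
On [-4, 5], v = -2*t**2 + 6*t + 40 is on top; that piece has area ∫[-4,5] (-2*t**2 + 2*t + 40) dt = 243.

243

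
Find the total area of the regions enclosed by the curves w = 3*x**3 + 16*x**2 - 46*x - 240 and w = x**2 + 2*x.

5137/4

Set the curves equal: 3*x**3 + 16*x**2 - 46*x - 240 = x**2 + 2*x, so 3*x**3 + 15*x**2 - 48*x - 240 = 0, which factors as 3*(x - 4)*(x + 4)*(x + 5) = 0. The curves meet at x = -5, -4, 4.
On [-5, -4], w = 3*x**3 + 16*x**2 - 46*x - 240 is on top; that piece has area ∫[-5,-4] (3*x**3 + 15*x**2 - 48*x - 240) dx = 17/4.
On [-4, 4], w = x**2 + 2*x is on top; that piece has area ∫[-4,4] (-(3*x**3 + 15*x**2 - 48*x - 240)) dx = 1280.
Total enclosed area = 17/4 + 1280 = 5137/4.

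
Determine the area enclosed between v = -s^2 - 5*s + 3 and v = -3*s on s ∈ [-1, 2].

The difference (-s^2 - 5*s + 3) - (-3*s) = -s^2 - 2*s + 3 changes sign at s = 1 inside [-1, 2], so split the integral there.
∫[-1,1] (-s^2 - 2*s + 3) ds = 16/3.
∫[1,2] (-s^2 - 2*s + 3) ds = -7/3; the area of that piece is 7/3.
Total area = 16/3 + 7/3 = 23/3.

23/3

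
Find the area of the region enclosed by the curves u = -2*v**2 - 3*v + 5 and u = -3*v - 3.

Both boundary curves give u as a function of v, so integrate with respect to v. Setting them equal: -2*v**2 + 8 = 0, i.e. -2*(v - 2)*(v + 2) = 0, so they meet at v = -2, 2.
For v in [-2, 2], u = -2*v**2 - 3*v + 5 is on the right; area = ∫[-2,2] (-2*v**2 + 8) dv = 64/3.

64/3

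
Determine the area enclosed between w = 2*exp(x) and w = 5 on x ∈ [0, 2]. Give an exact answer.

The difference (2*exp(x)) - (5) = 2*exp(x) - 5 changes sign at x = log(5/2) inside [0, 2], so split the integral there.
∫[0,log(5/2)] (2*exp(x) - 5) dx = log(32/3125) + 3; the area of that piece is -3 + log(3125/32).
∫[log(5/2),2] (2*exp(x) - 5) dx = -15 - 5*log(2) + 5*log(5) + 2*exp(2).
Total area = (-3 + log(3125/32)) + (-15 - 5*log(2) + 5*log(5) + 2*exp(2)) = -18 - 10*log(2) + 2*exp(2) + 10*log(5).

-18 - 10*log(2) + 2*exp(2) + 10*log(5)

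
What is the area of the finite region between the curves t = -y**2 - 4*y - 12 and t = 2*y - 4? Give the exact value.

4/3

Both boundary curves give t as a function of y, so integrate with respect to y. Setting them equal: -y**2 - 6*y - 8 = 0, i.e. -(y + 2)*(y + 4) = 0, so they meet at y = -4, -2.
For y in [-4, -2], t = -y**2 - 4*y - 12 is on the right; area = ∫[-4,-2] (-y**2 - 6*y - 8) dy = 4/3.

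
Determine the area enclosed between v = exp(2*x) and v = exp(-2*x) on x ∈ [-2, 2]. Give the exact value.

-2 + exp(-4) + exp(4)

The difference (exp(2*x)) - (exp(-2*x)) = exp(2*x) - exp(-2*x) changes sign at x = 0 inside [-2, 2], so split the integral there.
∫[-2,0] (exp(2*x) - exp(-2*x)) dx = -exp(4)/2 - exp(-4)/2 + 1; the area of that piece is -1 + exp(-4)/2 + exp(4)/2.
∫[0,2] (exp(2*x) - exp(-2*x)) dx = -1 + exp(-4)/2 + exp(4)/2.
Total area = (-1 + exp(-4)/2 + exp(4)/2) + (-1 + exp(-4)/2 + exp(4)/2) = -2 + exp(-4) + exp(4).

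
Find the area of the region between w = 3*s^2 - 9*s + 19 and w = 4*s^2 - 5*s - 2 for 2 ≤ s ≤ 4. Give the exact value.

10

The difference (3*s^2 - 9*s + 19) - (4*s^2 - 5*s - 2) = -s^2 - 4*s + 21 changes sign at s = 3 inside [2, 4], so split the integral there.
∫[2,3] (-s^2 - 4*s + 21) ds = 14/3.
∫[3,4] (-s^2 - 4*s + 21) ds = -16/3; the area of that piece is 16/3.
Total area = 14/3 + 16/3 = 10.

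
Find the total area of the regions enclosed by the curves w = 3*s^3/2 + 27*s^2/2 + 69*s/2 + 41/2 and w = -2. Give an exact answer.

12

Set the curves equal: 3*s^3/2 + 27*s^2/2 + 69*s/2 + 41/2 = -2, so 3*s^3/2 + 27*s^2/2 + 69*s/2 + 45/2 = 0, which factors as 3*(s + 1)*(s + 3)*(s + 5)/2 = 0. The curves meet at s = -5, -3, -1.
On [-5, -3], w = 3*s^3/2 + 27*s^2/2 + 69*s/2 + 41/2 is on top; that piece has area ∫[-5,-3] (3*s^3/2 + 27*s^2/2 + 69*s/2 + 45/2) ds = 6.
On [-3, -1], w = -2 is on top; that piece has area ∫[-3,-1] (-(3*s^3/2 + 27*s^2/2 + 69*s/2 + 45/2)) ds = 6.
Total enclosed area = 6 + 6 = 12.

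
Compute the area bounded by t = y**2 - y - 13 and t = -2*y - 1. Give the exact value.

Both boundary curves give t as a function of y, so integrate with respect to y. Setting them equal: y**2 + y - 12 = 0, i.e. (y - 3)*(y + 4) = 0, so they meet at y = -4, 3.
For y in [-4, 3], t = y**2 - y - 13 is on the left; area = ∫[-4,3] (-(y**2 + y - 12)) dy = 343/6.

343/6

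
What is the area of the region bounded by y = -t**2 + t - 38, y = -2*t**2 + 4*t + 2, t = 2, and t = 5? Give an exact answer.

225/2

On [2, 5], (-t**2 + t - 38) - (-2*t**2 + 4*t + 2) = t**2 - 3*t - 40 is ≤ 0 throughout, so the area is a single integral of |t**2 - 3*t - 40|.
∫[2,5] (t**2 - 3*t - 40) dt = -225/2; the area of that piece is 225/2.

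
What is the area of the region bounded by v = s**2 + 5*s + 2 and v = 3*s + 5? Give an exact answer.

32/3

Set the curves equal: s**2 + 5*s + 2 = 3*s + 5, so s**2 + 2*s - 3 = 0, which factors as (s - 1)*(s + 3) = 0. The curves meet at s = -3, 1.
On [-3, 1], v = 3*s + 5 is on top; that piece has area ∫[-3,1] (-(s**2 + 2*s - 3)) ds = 32/3.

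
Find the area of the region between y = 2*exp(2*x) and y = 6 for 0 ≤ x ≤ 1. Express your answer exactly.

-11 + 6*log(3) + exp(2)

The difference (2*exp(2*x)) - (6) = 2*exp(2*x) - 6 changes sign at x = log(3)/2 inside [0, 1], so split the integral there.
∫[0,log(3)/2] (2*exp(2*x) - 6) dx = 2 - log(27); the area of that piece is -2 + log(27).
∫[log(3)/2,1] (2*exp(2*x) - 6) dx = -9 + 3*log(3) + exp(2).
Total area = (-2 + log(27)) + (-9 + 3*log(3) + exp(2)) = -11 + 6*log(3) + exp(2).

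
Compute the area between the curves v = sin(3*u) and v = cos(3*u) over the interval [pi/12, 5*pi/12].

2*sqrt(2)/3

On [pi/12, 5*pi/12], (sin(3*u)) - (cos(3*u)) = sin(3*u) - cos(3*u) is ≥ 0 throughout, so the area is a single integral of |sin(3*u) - cos(3*u)|.
∫[pi/12,5*pi/12] (sin(3*u) - cos(3*u)) du = 2*sqrt(2)/3.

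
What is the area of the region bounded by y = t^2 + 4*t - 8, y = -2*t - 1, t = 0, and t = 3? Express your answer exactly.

67/3

The difference (t^2 + 4*t - 8) - (-2*t - 1) = t^2 + 6*t - 7 changes sign at t = 1 inside [0, 3], so split the integral there.
∫[0,1] (t^2 + 6*t - 7) dt = -11/3; the area of that piece is 11/3.
∫[1,3] (t^2 + 6*t - 7) dt = 56/3.
Total area = 11/3 + 56/3 = 67/3.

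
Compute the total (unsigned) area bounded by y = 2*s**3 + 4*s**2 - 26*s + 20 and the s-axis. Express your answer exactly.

1741/6

The curve meets the s-axis where 2*s**3 + 4*s**2 - 26*s + 20 = 0, i.e. 2*(s - 2)*(s - 1)*(s + 5) = 0, at s = -5, 1, 2.
On [-5, 1] the curve lies above the axis; ∫[-5,1] (2*s**3 + 4*s**2 - 26*s + 20) ds = 288, giving area 288.
On [1, 2] the curve lies below the axis; ∫[1,2] (2*s**3 + 4*s**2 - 26*s + 20) ds = -13/6, giving area 13/6.
Total area = 288 + 13/6 = 1741/6.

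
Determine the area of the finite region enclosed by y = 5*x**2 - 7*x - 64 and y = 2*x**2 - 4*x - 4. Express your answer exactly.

Set the curves equal: 5*x**2 - 7*x - 64 = 2*x**2 - 4*x - 4, so 3*x**2 - 3*x - 60 = 0, which factors as 3*(x - 5)*(x + 4) = 0. The curves meet at x = -4, 5.
On [-4, 5], y = 2*x**2 - 4*x - 4 is on top; that piece has area ∫[-4,5] (-(3*x**2 - 3*x - 60)) dx = 729/2.

729/2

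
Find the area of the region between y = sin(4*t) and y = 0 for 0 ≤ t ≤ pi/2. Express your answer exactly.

1

The difference (sin(4*t)) - (0) = sin(4*t) changes sign at t = pi/4 inside [0, pi/2], so split the integral there.
∫[0,pi/4] (sin(4*t)) dt = 1/2.
∫[pi/4,pi/2] (sin(4*t)) dt = -1/2; the area of that piece is 1/2.
Total area = 1/2 + 1/2 = 1.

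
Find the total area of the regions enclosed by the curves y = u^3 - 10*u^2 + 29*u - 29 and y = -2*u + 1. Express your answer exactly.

Set the curves equal: u^3 - 10*u^2 + 29*u - 29 = -2*u + 1, so u^3 - 10*u^2 + 31*u - 30 = 0, which factors as (u - 5)*(u - 3)*(u - 2) = 0. The curves meet at u = 2, 3, 5.
On [2, 3], y = u^3 - 10*u^2 + 29*u - 29 is on top; that piece has area ∫[2,3] (u^3 - 10*u^2 + 31*u - 30) du = 5/12.
On [3, 5], y = -2*u + 1 is on top; that piece has area ∫[3,5] (-(u^3 - 10*u^2 + 31*u - 30)) du = 8/3.
Total enclosed area = 5/12 + 8/3 = 37/12.

37/12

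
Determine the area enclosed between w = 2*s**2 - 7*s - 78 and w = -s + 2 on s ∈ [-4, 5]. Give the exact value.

On [-4, 5], (2*s**2 - 7*s - 78) - (-s + 2) = 2*s**2 - 6*s - 80 is ≤ 0 throughout, so the area is a single integral of |2*s**2 - 6*s - 80|.
∫[-4,5] (2*s**2 - 6*s - 80) ds = -621; the area of that piece is 621.

621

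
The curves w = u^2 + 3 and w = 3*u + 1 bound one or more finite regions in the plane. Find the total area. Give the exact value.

Set the curves equal: u^2 + 3 = 3*u + 1, so u^2 - 3*u + 2 = 0, which factors as (u - 2)*(u - 1) = 0. The curves meet at u = 1, 2.
On [1, 2], w = 3*u + 1 is on top; that piece has area ∫[1,2] (-(u^2 - 3*u + 2)) du = 1/6.

1/6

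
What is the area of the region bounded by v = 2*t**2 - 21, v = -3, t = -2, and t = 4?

220/3

The difference (2*t**2 - 21) - (-3) = 2*t**2 - 18 changes sign at t = 3 inside [-2, 4], so split the integral there.
∫[-2,3] (2*t**2 - 18) dt = -200/3; the area of that piece is 200/3.
∫[3,4] (2*t**2 - 18) dt = 20/3.
Total area = 200/3 + 20/3 = 220/3.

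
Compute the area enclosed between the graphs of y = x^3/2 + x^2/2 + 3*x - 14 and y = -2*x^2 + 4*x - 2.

443/12

Set the curves equal: x^3/2 + x^2/2 + 3*x - 14 = -2*x^2 + 4*x - 2, so x^3/2 + 5*x^2/2 - x - 12 = 0, which factors as (x - 2)*(x + 3)*(x + 4)/2 = 0. The curves meet at x = -4, -3, 2.
On [-4, -3], y = x^3/2 + x^2/2 + 3*x - 14 is on top; that piece has area ∫[-4,-3] (x^3/2 + 5*x^2/2 - x - 12) dx = 11/24.
On [-3, 2], y = -2*x^2 + 4*x - 2 is on top; that piece has area ∫[-3,2] (-(x^3/2 + 5*x^2/2 - x - 12)) dx = 875/24.
Total enclosed area = 11/24 + 875/24 = 443/12.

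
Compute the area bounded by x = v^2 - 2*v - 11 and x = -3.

36

Both boundary curves give x as a function of v, so integrate with respect to v. Setting them equal: v^2 - 2*v - 8 = 0, i.e. (v - 4)*(v + 2) = 0, so they meet at v = -2, 4.
For v in [-2, 4], x = v^2 - 2*v - 11 is on the left; area = ∫[-2,4] (-(v^2 - 2*v - 8)) dv = 36.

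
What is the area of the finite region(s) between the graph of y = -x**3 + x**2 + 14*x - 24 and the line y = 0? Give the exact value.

1741/12

The curve meets the x-axis where -x**3 + x**2 + 14*x - 24 = 0, i.e. -(x - 3)*(x - 2)*(x + 4) = 0, at x = -4, 2, 3.
On [-4, 2] the curve lies below the axis; ∫[-4,2] (-x**3 + x**2 + 14*x - 24) dx = -144, giving area 144.
On [2, 3] the curve lies above the axis; ∫[2,3] (-x**3 + x**2 + 14*x - 24) dx = 13/12, giving area 13/12.
Total area = 144 + 13/12 = 1741/12.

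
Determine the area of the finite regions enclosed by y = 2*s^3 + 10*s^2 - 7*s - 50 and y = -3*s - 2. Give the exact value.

Set the curves equal: 2*s^3 + 10*s^2 - 7*s - 50 = -3*s - 2, so 2*s^3 + 10*s^2 - 4*s - 48 = 0, which factors as 2*(s - 2)*(s + 3)*(s + 4) = 0. The curves meet at s = -4, -3, 2.
On [-4, -3], y = 2*s^3 + 10*s^2 - 7*s - 50 is on top; that piece has area ∫[-4,-3] (2*s^3 + 10*s^2 - 4*s - 48) ds = 11/6.
On [-3, 2], y = -3*s - 2 is on top; that piece has area ∫[-3,2] (-(2*s^3 + 10*s^2 - 4*s - 48)) ds = 875/6.
Total enclosed area = 11/6 + 875/6 = 443/3.

443/3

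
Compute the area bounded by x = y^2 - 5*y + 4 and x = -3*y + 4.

4/3

Both boundary curves give x as a function of y, so integrate with respect to y. Setting them equal: y^2 - 2*y = 0, i.e. y*(y - 2) = 0, so they meet at y = 0, 2.
For y in [0, 2], x = y^2 - 5*y + 4 is on the left; area = ∫[0,2] (-(y^2 - 2*y)) dy = 4/3.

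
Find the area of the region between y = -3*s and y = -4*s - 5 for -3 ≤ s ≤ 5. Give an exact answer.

48

On [-3, 5], (-3*s) - (-4*s - 5) = s + 5 is ≥ 0 throughout, so the area is a single integral of |s + 5|.
∫[-3,5] (s + 5) ds = 48.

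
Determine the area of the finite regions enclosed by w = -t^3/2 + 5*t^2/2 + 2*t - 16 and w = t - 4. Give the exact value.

443/12

Set the curves equal: -t^3/2 + 5*t^2/2 + 2*t - 16 = t - 4, so -t^3/2 + 5*t^2/2 + t - 12 = 0, which factors as -(t - 4)*(t - 3)*(t + 2)/2 = 0. The curves meet at t = -2, 3, 4.
On [-2, 3], w = t - 4 is on top; that piece has area ∫[-2,3] (-(-t^3/2 + 5*t^2/2 + t - 12)) dt = 875/24.
On [3, 4], w = -t^3/2 + 5*t^2/2 + 2*t - 16 is on top; that piece has area ∫[3,4] (-t^3/2 + 5*t^2/2 + t - 12) dt = 11/24.
Total enclosed area = 875/24 + 11/24 = 443/12.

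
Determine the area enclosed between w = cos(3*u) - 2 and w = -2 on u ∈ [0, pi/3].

2/3

The difference (cos(3*u) - 2) - (-2) = cos(3*u) changes sign at u = pi/6 inside [0, pi/3], so split the integral there.
∫[0,pi/6] (cos(3*u)) du = 1/3.
∫[pi/6,pi/3] (cos(3*u)) du = -1/3; the area of that piece is 1/3.
Total area = 1/3 + 1/3 = 2/3.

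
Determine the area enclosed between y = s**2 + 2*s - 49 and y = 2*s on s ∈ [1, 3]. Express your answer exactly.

268/3

On [1, 3], (s**2 + 2*s - 49) - (2*s) = s**2 - 49 is ≤ 0 throughout, so the area is a single integral of |s**2 - 49|.
∫[1,3] (s**2 - 49) ds = -268/3; the area of that piece is 268/3.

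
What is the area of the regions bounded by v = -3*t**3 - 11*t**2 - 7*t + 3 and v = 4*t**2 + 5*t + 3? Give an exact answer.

Set the curves equal: -3*t**3 - 11*t**2 - 7*t + 3 = 4*t**2 + 5*t + 3, so -3*t**3 - 15*t**2 - 12*t = 0, which factors as -3*t*(t + 1)*(t + 4) = 0. The curves meet at t = -4, -1, 0.
On [-4, -1], v = 4*t**2 + 5*t + 3 is on top; that piece has area ∫[-4,-1] (-(-3*t**3 - 15*t**2 - 12*t)) dt = 135/4.
On [-1, 0], v = -3*t**3 - 11*t**2 - 7*t + 3 is on top; that piece has area ∫[-1,0] (-3*t**3 - 15*t**2 - 12*t) dt = 7/4.
Total enclosed area = 135/4 + 7/4 = 71/2.

71/2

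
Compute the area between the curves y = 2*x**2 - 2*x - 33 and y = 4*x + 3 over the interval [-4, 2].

454/3

The difference (2*x**2 - 2*x - 33) - (4*x + 3) = 2*x**2 - 6*x - 36 changes sign at x = -3 inside [-4, 2], so split the integral there.
∫[-4,-3] (2*x**2 - 6*x - 36) dx = 29/3.
∫[-3,2] (2*x**2 - 6*x - 36) dx = -425/3; the area of that piece is 425/3.
Total area = 29/3 + 425/3 = 454/3.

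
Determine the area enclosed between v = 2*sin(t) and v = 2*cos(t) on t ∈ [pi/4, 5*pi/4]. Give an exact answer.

On [pi/4, 5*pi/4], (2*sin(t)) - (2*cos(t)) = 2*sin(t) - 2*cos(t) is ≥ 0 throughout, so the area is a single integral of |2*sin(t) - 2*cos(t)|.
∫[pi/4,5*pi/4] (2*sin(t) - 2*cos(t)) dt = 4*sqrt(2).

4*sqrt(2)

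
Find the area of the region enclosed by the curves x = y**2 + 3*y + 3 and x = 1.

1/6

Both boundary curves give x as a function of y, so integrate with respect to y. Setting them equal: y**2 + 3*y + 2 = 0, i.e. (y + 1)*(y + 2) = 0, so they meet at y = -2, -1.
For y in [-2, -1], x = y**2 + 3*y + 3 is on the left; area = ∫[-2,-1] (-(y**2 + 3*y + 2)) dy = 1/6.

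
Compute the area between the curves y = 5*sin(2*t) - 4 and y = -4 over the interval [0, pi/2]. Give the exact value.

5

On [0, pi/2], (5*sin(2*t) - 4) - (-4) = 5*sin(2*t) is ≥ 0 throughout, so the area is a single integral of |5*sin(2*t)|.
∫[0,pi/2] (5*sin(2*t)) dt = 5.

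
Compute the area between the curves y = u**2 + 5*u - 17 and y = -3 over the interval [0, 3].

The difference (u**2 + 5*u - 17) - (-3) = u**2 + 5*u - 14 changes sign at u = 2 inside [0, 3], so split the integral there.
∫[0,2] (u**2 + 5*u - 14) du = -46/3; the area of that piece is 46/3.
∫[2,3] (u**2 + 5*u - 14) du = 29/6.
Total area = 46/3 + 29/6 = 121/6.

121/6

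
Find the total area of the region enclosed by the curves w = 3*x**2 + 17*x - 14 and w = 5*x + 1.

Set the curves equal: 3*x**2 + 17*x - 14 = 5*x + 1, so 3*x**2 + 12*x - 15 = 0, which factors as 3*(x - 1)*(x + 5) = 0. The curves meet at x = -5, 1.
On [-5, 1], w = 5*x + 1 is on top; that piece has area ∫[-5,1] (-(3*x**2 + 12*x - 15)) dx = 108.

108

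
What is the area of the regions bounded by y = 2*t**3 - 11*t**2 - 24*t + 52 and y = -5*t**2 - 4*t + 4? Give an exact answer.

407/2

Set the curves equal: 2*t**3 - 11*t**2 - 24*t + 52 = -5*t**2 - 4*t + 4, so 2*t**3 - 6*t**2 - 20*t + 48 = 0, which factors as 2*(t - 4)*(t - 2)*(t + 3) = 0. The curves meet at t = -3, 2, 4.
On [-3, 2], y = 2*t**3 - 11*t**2 - 24*t + 52 is on top; that piece has area ∫[-3,2] (2*t**3 - 6*t**2 - 20*t + 48) dt = 375/2.
On [2, 4], y = -5*t**2 - 4*t + 4 is on top; that piece has area ∫[2,4] (-(2*t**3 - 6*t**2 - 20*t + 48)) dt = 16.
Total enclosed area = 375/2 + 16 = 407/2.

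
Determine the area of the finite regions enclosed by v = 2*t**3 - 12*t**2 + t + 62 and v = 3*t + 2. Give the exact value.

407/2

Set the curves equal: 2*t**3 - 12*t**2 + t + 62 = 3*t + 2, so 2*t**3 - 12*t**2 - 2*t + 60 = 0, which factors as 2*(t - 5)*(t - 3)*(t + 2) = 0. The curves meet at t = -2, 3, 5.
On [-2, 3], v = 2*t**3 - 12*t**2 + t + 62 is on top; that piece has area ∫[-2,3] (2*t**3 - 12*t**2 - 2*t + 60) dt = 375/2.
On [3, 5], v = 3*t + 2 is on top; that piece has area ∫[3,5] (-(2*t**3 - 12*t**2 - 2*t + 60)) dt = 16.
Total enclosed area = 375/2 + 16 = 407/2.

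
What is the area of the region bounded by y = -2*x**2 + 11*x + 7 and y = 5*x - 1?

Set the curves equal: -2*x**2 + 11*x + 7 = 5*x - 1, so -2*x**2 + 6*x + 8 = 0, which factors as -2*(x - 4)*(x + 1) = 0. The curves meet at x = -1, 4.
On [-1, 4], y = -2*x**2 + 11*x + 7 is on top; that piece has area ∫[-1,4] (-2*x**2 + 6*x + 8) dx = 125/3.

125/3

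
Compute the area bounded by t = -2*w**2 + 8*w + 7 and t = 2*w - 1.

125/3

Both boundary curves give t as a function of w, so integrate with respect to w. Setting them equal: -2*w**2 + 6*w + 8 = 0, i.e. -2*(w - 4)*(w + 1) = 0, so they meet at w = -1, 4.
For w in [-1, 4], t = -2*w**2 + 8*w + 7 is on the right; area = ∫[-1,4] (-2*w**2 + 6*w + 8) dw = 125/3.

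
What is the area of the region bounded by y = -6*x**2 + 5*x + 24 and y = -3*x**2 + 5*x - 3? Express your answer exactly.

108

Set the curves equal: -6*x**2 + 5*x + 24 = -3*x**2 + 5*x - 3, so -3*x**2 + 27 = 0, which factors as -3*(x - 3)*(x + 3) = 0. The curves meet at x = -3, 3.
On [-3, 3], y = -6*x**2 + 5*x + 24 is on top; that piece has area ∫[-3,3] (-3*x**2 + 27) dx = 108.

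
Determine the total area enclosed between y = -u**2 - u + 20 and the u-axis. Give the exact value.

The curve meets the u-axis where -u**2 - u + 20 = 0, i.e. -(u - 4)*(u + 5) = 0, at u = -5, 4.
On [-5, 4] the curve lies above the axis; ∫[-5,4] (-u**2 - u + 20) du = 243/2, giving area 243/2.

243/2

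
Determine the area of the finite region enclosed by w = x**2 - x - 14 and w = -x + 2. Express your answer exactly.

Set the curves equal: x**2 - x - 14 = -x + 2, so x**2 - 16 = 0, which factors as (x - 4)*(x + 4) = 0. The curves meet at x = -4, 4.
On [-4, 4], w = -x + 2 is on top; that piece has area ∫[-4,4] (-(x**2 - 16)) dx = 256/3.

256/3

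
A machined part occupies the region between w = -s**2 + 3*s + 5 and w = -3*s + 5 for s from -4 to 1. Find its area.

72

The difference (-s**2 + 3*s + 5) - (-3*s + 5) = -s**2 + 6*s changes sign at s = 0 inside [-4, 1], so split the integral there.
∫[-4,0] (-s**2 + 6*s) ds = -208/3; the area of that piece is 208/3.
∫[0,1] (-s**2 + 6*s) ds = 8/3.
Total area = 208/3 + 8/3 = 72.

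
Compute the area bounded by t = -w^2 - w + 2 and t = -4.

125/6

Both boundary curves give t as a function of w, so integrate with respect to w. Setting them equal: -w^2 - w + 6 = 0, i.e. -(w - 2)*(w + 3) = 0, so they meet at w = -3, 2.
For w in [-3, 2], t = -w^2 - w + 2 is on the right; area = ∫[-3,2] (-w^2 - w + 6) dw = 125/6.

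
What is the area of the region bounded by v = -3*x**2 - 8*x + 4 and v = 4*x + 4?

32

Set the curves equal: -3*x**2 - 8*x + 4 = 4*x + 4, so -3*x**2 - 12*x = 0, which factors as -3*x*(x + 4) = 0. The curves meet at x = -4, 0.
On [-4, 0], v = -3*x**2 - 8*x + 4 is on top; that piece has area ∫[-4,0] (-3*x**2 - 12*x) dx = 32.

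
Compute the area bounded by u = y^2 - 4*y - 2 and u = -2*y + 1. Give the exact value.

Both boundary curves give u as a function of y, so integrate with respect to y. Setting them equal: y^2 - 2*y - 3 = 0, i.e. (y - 3)*(y + 1) = 0, so they meet at y = -1, 3.
For y in [-1, 3], u = y^2 - 4*y - 2 is on the left; area = ∫[-1,3] (-(y^2 - 2*y - 3)) dy = 32/3.

32/3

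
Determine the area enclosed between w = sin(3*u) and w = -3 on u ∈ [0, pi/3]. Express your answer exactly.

2/3 + pi

On [0, pi/3], (sin(3*u)) - (-3) = sin(3*u) + 3 is ≥ 0 throughout, so the area is a single integral of |sin(3*u) + 3|.
∫[0,pi/3] (sin(3*u) + 3) du = 2/3 + pi.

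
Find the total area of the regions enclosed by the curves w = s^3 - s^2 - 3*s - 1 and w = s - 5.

Set the curves equal: s^3 - s^2 - 3*s - 1 = s - 5, so s^3 - s^2 - 4*s + 4 = 0, which factors as (s - 2)*(s - 1)*(s + 2) = 0. The curves meet at s = -2, 1, 2.
On [-2, 1], w = s^3 - s^2 - 3*s - 1 is on top; that piece has area ∫[-2,1] (s^3 - s^2 - 4*s + 4) ds = 45/4.
On [1, 2], w = s - 5 is on top; that piece has area ∫[1,2] (-(s^3 - s^2 - 4*s + 4)) ds = 7/12.
Total enclosed area = 45/4 + 7/12 = 71/6.

71/6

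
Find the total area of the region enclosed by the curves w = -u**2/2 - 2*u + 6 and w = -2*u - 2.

128/3

Set the curves equal: -u**2/2 - 2*u + 6 = -2*u - 2, so -u**2/2 + 8 = 0, which factors as -(u - 4)*(u + 4)/2 = 0. The curves meet at u = -4, 4.
On [-4, 4], w = -u**2/2 - 2*u + 6 is on top; that piece has area ∫[-4,4] (-u**2/2 + 8) du = 128/3.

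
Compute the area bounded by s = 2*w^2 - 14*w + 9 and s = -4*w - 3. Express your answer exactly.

Both boundary curves give s as a function of w, so integrate with respect to w. Setting them equal: 2*w^2 - 10*w + 12 = 0, i.e. 2*(w - 3)*(w - 2) = 0, so they meet at w = 2, 3.
For w in [2, 3], s = 2*w^2 - 14*w + 9 is on the left; area = ∫[2,3] (-(2*w^2 - 10*w + 12)) dw = 1/3.

1/3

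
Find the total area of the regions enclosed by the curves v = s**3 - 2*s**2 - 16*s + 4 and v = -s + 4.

Set the curves equal: s**3 - 2*s**2 - 16*s + 4 = -s + 4, so s**3 - 2*s**2 - 15*s = 0, which factors as s*(s - 5)*(s + 3) = 0. The curves meet at s = -3, 0, 5.
On [-3, 0], v = s**3 - 2*s**2 - 16*s + 4 is on top; that piece has area ∫[-3,0] (s**3 - 2*s**2 - 15*s) ds = 117/4.
On [0, 5], v = -s + 4 is on top; that piece has area ∫[0,5] (-(s**3 - 2*s**2 - 15*s)) ds = 1375/12.
Total enclosed area = 117/4 + 1375/12 = 863/6.

863/6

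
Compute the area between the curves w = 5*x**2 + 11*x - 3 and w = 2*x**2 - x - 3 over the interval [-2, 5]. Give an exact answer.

The difference (5*x**2 + 11*x - 3) - (2*x**2 - x - 3) = 3*x**2 + 12*x changes sign at x = 0 inside [-2, 5], so split the integral there.
∫[-2,0] (3*x**2 + 12*x) dx = -16; the area of that piece is 16.
∫[0,5] (3*x**2 + 12*x) dx = 275.
Total area = 16 + 275 = 291.

291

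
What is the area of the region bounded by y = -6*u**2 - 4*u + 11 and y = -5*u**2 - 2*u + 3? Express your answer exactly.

Set the curves equal: -6*u**2 - 4*u + 11 = -5*u**2 - 2*u + 3, so -u**2 - 2*u + 8 = 0, which factors as -(u - 2)*(u + 4) = 0. The curves meet at u = -4, 2.
On [-4, 2], y = -6*u**2 - 4*u + 11 is on top; that piece has area ∫[-4,2] (-u**2 - 2*u + 8) du = 36.

36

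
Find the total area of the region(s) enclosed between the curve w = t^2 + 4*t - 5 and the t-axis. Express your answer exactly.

The curve meets the t-axis where t^2 + 4*t - 5 = 0, i.e. (t - 1)*(t + 5) = 0, at t = -5, 1.
On [-5, 1] the curve lies below the axis; ∫[-5,1] (t^2 + 4*t - 5) dt = -36, giving area 36.

36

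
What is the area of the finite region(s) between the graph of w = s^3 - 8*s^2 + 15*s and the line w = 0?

253/12

The curve meets the s-axis where s^3 - 8*s^2 + 15*s = 0, i.e. s*(s - 5)*(s - 3) = 0, at s = 0, 3, 5.
On [0, 3] the curve lies above the axis; ∫[0,3] (s^3 - 8*s^2 + 15*s) ds = 63/4, giving area 63/4.
On [3, 5] the curve lies below the axis; ∫[3,5] (s^3 - 8*s^2 + 15*s) ds = -16/3, giving area 16/3.
Total area = 63/4 + 16/3 = 253/12.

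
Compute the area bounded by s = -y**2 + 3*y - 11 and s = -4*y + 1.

1/6

Both boundary curves give s as a function of y, so integrate with respect to y. Setting them equal: -y**2 + 7*y - 12 = 0, i.e. -(y - 4)*(y - 3) = 0, so they meet at y = 3, 4.
For y in [3, 4], s = -y**2 + 3*y - 11 is on the right; area = ∫[3,4] (-y**2 + 7*y - 12) dy = 1/6.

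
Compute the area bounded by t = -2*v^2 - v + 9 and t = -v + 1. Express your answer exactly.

Both boundary curves give t as a function of v, so integrate with respect to v. Setting them equal: -2*v^2 + 8 = 0, i.e. -2*(v - 2)*(v + 2) = 0, so they meet at v = -2, 2.
For v in [-2, 2], t = -2*v^2 - v + 9 is on the right; area = ∫[-2,2] (-2*v^2 + 8) dv = 64/3.

64/3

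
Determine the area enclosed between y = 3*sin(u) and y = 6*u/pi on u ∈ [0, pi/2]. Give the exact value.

3 - 3*pi/4

On [0, pi/2], (3*sin(u)) - (6*u/pi) = -6*u/pi + 3*sin(u) is ≥ 0 throughout, so the area is a single integral of |-6*u/pi + 3*sin(u)|.
∫[0,pi/2] (-6*u/pi + 3*sin(u)) du = 3 - 3*pi/4.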